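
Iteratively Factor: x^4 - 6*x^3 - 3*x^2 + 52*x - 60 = (x - 2)*(x^3 - 4*x^2 - 11*x + 30) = (x - 2)^2*(x^2 - 2*x - 15) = (x - 5)*(x - 2)^2*(x + 3)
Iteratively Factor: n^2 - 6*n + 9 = (n - 3)*(n - 3)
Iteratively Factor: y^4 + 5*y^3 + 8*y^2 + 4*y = (y + 1)*(y^3 + 4*y^2 + 4*y) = (y + 1)*(y + 2)*(y^2 + 2*y) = (y + 1)*(y + 2)^2*(y)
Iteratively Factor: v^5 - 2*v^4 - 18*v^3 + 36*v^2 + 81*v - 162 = (v - 2)*(v^4 - 18*v^2 + 81) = (v - 2)*(v + 3)*(v^3 - 3*v^2 - 9*v + 27) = (v - 2)*(v + 3)^2*(v^2 - 6*v + 9) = (v - 3)*(v - 2)*(v + 3)^2*(v - 3)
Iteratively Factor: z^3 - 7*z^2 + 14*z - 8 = (z - 1)*(z^2 - 6*z + 8) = (z - 4)*(z - 1)*(z - 2)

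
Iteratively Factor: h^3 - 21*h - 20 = (h + 1)*(h^2 - h - 20) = (h + 1)*(h + 4)*(h - 5)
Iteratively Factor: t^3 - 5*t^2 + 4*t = (t - 1)*(t^2 - 4*t) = (t - 4)*(t - 1)*(t)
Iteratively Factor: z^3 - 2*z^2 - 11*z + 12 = (z - 1)*(z^2 - z - 12) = (z - 1)*(z + 3)*(z - 4)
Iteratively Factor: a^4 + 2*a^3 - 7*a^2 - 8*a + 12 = (a + 2)*(a^3 - 7*a + 6) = (a + 2)*(a + 3)*(a^2 - 3*a + 2) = (a - 1)*(a + 2)*(a + 3)*(a - 2)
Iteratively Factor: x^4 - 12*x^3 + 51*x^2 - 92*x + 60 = (x - 3)*(x^3 - 9*x^2 + 24*x - 20) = (x - 3)*(x - 2)*(x^2 - 7*x + 10) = (x - 5)*(x - 3)*(x - 2)*(x - 2)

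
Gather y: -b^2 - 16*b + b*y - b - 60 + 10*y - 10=-b^2 - 17*b + y*(b + 10) - 70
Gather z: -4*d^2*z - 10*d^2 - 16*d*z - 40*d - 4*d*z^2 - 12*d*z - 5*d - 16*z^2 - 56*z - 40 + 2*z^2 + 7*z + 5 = -10*d^2 - 45*d + z^2*(-4*d - 14) + z*(-4*d^2 - 28*d - 49) - 35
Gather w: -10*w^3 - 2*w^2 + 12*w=-10*w^3 - 2*w^2 + 12*w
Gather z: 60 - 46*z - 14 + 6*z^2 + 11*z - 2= 6*z^2 - 35*z + 44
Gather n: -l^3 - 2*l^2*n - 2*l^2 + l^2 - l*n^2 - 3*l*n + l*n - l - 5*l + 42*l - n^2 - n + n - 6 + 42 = -l^3 - l^2 + 36*l + n^2*(-l - 1) + n*(-2*l^2 - 2*l) + 36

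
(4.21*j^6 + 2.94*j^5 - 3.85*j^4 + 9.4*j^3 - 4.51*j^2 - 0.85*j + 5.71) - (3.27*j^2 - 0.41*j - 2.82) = 4.21*j^6 + 2.94*j^5 - 3.85*j^4 + 9.4*j^3 - 7.78*j^2 - 0.44*j + 8.53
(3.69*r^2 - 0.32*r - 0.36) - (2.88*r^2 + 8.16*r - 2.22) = 0.81*r^2 - 8.48*r + 1.86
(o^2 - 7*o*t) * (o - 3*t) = o^3 - 10*o^2*t + 21*o*t^2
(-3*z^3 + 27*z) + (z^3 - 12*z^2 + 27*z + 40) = -2*z^3 - 12*z^2 + 54*z + 40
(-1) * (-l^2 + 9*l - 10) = l^2 - 9*l + 10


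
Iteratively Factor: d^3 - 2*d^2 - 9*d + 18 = (d - 3)*(d^2 + d - 6) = (d - 3)*(d - 2)*(d + 3)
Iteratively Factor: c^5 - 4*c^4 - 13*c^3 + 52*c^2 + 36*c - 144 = (c + 3)*(c^4 - 7*c^3 + 8*c^2 + 28*c - 48) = (c - 3)*(c + 3)*(c^3 - 4*c^2 - 4*c + 16) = (c - 3)*(c - 2)*(c + 3)*(c^2 - 2*c - 8) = (c - 3)*(c - 2)*(c + 2)*(c + 3)*(c - 4)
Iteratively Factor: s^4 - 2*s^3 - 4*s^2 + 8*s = (s)*(s^3 - 2*s^2 - 4*s + 8) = s*(s - 2)*(s^2 - 4) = s*(s - 2)*(s + 2)*(s - 2)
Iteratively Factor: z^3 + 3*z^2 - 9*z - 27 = (z + 3)*(z^2 - 9) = (z - 3)*(z + 3)*(z + 3)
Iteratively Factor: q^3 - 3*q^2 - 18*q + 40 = (q - 5)*(q^2 + 2*q - 8) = (q - 5)*(q + 4)*(q - 2)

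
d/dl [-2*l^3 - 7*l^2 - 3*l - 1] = -6*l^2 - 14*l - 3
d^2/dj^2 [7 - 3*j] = 0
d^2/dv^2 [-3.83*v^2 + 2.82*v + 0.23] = -7.66000000000000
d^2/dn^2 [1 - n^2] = -2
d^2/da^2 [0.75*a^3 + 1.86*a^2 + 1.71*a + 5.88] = 4.5*a + 3.72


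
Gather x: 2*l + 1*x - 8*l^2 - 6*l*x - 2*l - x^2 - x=-8*l^2 - 6*l*x - x^2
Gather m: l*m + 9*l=l*m + 9*l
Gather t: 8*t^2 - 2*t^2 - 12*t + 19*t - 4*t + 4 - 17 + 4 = 6*t^2 + 3*t - 9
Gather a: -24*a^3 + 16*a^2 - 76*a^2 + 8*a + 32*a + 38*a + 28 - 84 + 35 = -24*a^3 - 60*a^2 + 78*a - 21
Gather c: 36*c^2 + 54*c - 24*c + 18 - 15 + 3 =36*c^2 + 30*c + 6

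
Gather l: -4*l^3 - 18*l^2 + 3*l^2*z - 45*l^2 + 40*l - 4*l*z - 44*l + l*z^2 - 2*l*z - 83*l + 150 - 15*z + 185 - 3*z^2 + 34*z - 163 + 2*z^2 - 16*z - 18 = -4*l^3 + l^2*(3*z - 63) + l*(z^2 - 6*z - 87) - z^2 + 3*z + 154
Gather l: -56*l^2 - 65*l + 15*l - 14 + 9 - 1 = -56*l^2 - 50*l - 6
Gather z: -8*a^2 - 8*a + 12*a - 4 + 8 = -8*a^2 + 4*a + 4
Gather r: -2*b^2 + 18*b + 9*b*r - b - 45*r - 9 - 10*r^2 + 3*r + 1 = -2*b^2 + 17*b - 10*r^2 + r*(9*b - 42) - 8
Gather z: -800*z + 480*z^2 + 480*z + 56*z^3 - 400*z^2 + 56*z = 56*z^3 + 80*z^2 - 264*z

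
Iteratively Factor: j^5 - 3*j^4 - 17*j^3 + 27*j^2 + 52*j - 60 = (j - 5)*(j^4 + 2*j^3 - 7*j^2 - 8*j + 12) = (j - 5)*(j + 3)*(j^3 - j^2 - 4*j + 4) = (j - 5)*(j - 2)*(j + 3)*(j^2 + j - 2) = (j - 5)*(j - 2)*(j + 2)*(j + 3)*(j - 1)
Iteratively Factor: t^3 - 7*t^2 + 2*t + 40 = (t - 4)*(t^2 - 3*t - 10) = (t - 5)*(t - 4)*(t + 2)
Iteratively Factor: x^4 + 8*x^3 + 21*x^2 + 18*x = (x + 3)*(x^3 + 5*x^2 + 6*x) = (x + 3)^2*(x^2 + 2*x) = x*(x + 3)^2*(x + 2)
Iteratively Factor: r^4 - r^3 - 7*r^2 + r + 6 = (r - 1)*(r^3 - 7*r - 6) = (r - 1)*(r + 1)*(r^2 - r - 6) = (r - 3)*(r - 1)*(r + 1)*(r + 2)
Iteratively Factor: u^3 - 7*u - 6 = (u + 1)*(u^2 - u - 6) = (u + 1)*(u + 2)*(u - 3)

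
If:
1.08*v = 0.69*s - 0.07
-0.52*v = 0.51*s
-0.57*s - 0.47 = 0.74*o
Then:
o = -0.67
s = 0.04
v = -0.04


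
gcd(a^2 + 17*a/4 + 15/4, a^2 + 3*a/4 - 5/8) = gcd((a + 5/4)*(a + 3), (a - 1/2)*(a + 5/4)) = a + 5/4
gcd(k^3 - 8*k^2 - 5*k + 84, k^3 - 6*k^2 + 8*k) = k - 4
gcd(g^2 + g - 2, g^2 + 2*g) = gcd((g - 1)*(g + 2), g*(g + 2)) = g + 2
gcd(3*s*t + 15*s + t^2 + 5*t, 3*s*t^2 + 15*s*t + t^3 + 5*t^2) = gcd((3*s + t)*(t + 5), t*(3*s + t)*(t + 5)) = 3*s*t + 15*s + t^2 + 5*t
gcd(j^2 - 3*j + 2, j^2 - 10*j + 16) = j - 2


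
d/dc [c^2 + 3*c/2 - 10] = 2*c + 3/2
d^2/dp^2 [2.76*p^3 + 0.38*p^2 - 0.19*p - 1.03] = 16.56*p + 0.76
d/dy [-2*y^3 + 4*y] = 4 - 6*y^2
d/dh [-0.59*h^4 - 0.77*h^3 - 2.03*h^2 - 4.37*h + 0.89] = -2.36*h^3 - 2.31*h^2 - 4.06*h - 4.37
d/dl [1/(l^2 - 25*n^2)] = -2*l/(l^2 - 25*n^2)^2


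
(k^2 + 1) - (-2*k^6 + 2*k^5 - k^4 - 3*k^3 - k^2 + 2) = 2*k^6 - 2*k^5 + k^4 + 3*k^3 + 2*k^2 - 1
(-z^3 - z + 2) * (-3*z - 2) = 3*z^4 + 2*z^3 + 3*z^2 - 4*z - 4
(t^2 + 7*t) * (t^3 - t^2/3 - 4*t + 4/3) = t^5 + 20*t^4/3 - 19*t^3/3 - 80*t^2/3 + 28*t/3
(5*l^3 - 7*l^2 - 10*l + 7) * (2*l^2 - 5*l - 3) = 10*l^5 - 39*l^4 + 85*l^2 - 5*l - 21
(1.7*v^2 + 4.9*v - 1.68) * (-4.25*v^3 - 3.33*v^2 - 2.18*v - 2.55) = -7.225*v^5 - 26.486*v^4 - 12.883*v^3 - 9.4226*v^2 - 8.8326*v + 4.284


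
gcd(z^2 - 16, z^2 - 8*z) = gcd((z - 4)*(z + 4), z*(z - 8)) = 1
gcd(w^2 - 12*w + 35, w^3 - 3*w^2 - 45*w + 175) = w - 5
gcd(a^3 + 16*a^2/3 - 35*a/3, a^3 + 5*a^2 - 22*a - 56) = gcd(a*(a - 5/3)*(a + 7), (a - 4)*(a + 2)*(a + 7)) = a + 7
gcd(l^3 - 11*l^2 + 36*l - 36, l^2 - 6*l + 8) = l - 2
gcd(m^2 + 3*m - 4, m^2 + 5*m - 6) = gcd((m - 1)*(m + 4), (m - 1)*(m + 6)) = m - 1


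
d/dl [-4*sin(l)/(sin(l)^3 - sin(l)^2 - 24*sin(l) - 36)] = 4*(2*sin(l)^3 - sin(l)^2 + 36)*cos(l)/(-sin(l)^3 + sin(l)^2 + 24*sin(l) + 36)^2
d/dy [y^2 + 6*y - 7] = 2*y + 6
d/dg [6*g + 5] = 6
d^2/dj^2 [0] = 0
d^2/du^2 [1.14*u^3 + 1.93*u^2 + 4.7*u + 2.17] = 6.84*u + 3.86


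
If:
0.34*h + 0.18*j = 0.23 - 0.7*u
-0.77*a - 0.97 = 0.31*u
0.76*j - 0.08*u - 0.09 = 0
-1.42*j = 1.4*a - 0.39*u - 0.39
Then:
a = -0.27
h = 5.83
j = -0.14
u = -2.47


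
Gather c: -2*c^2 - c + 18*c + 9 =-2*c^2 + 17*c + 9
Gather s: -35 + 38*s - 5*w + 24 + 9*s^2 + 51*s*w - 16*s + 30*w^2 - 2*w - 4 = 9*s^2 + s*(51*w + 22) + 30*w^2 - 7*w - 15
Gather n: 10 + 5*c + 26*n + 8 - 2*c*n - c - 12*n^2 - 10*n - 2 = 4*c - 12*n^2 + n*(16 - 2*c) + 16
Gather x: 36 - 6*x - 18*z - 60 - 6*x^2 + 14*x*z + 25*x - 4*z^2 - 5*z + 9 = -6*x^2 + x*(14*z + 19) - 4*z^2 - 23*z - 15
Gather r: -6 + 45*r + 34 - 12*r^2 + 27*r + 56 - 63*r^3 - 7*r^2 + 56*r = -63*r^3 - 19*r^2 + 128*r + 84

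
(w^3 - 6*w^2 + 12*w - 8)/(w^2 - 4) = (w^2 - 4*w + 4)/(w + 2)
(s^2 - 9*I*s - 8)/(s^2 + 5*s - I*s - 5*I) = (s - 8*I)/(s + 5)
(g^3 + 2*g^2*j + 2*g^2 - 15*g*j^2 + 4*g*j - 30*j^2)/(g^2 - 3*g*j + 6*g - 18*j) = (g^2 + 5*g*j + 2*g + 10*j)/(g + 6)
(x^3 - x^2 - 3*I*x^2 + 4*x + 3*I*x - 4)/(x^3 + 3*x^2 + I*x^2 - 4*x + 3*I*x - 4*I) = (x - 4*I)/(x + 4)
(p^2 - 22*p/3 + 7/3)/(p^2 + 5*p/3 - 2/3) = (p - 7)/(p + 2)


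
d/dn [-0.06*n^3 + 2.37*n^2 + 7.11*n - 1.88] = -0.18*n^2 + 4.74*n + 7.11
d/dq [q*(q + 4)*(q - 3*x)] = 3*q^2 - 6*q*x + 8*q - 12*x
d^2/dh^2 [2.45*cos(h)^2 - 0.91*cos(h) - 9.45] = 0.91*cos(h) - 4.9*cos(2*h)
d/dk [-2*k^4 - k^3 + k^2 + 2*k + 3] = -8*k^3 - 3*k^2 + 2*k + 2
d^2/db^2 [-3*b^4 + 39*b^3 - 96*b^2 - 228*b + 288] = -36*b^2 + 234*b - 192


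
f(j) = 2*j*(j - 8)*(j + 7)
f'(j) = 2*j*(j - 8) + 2*j*(j + 7) + 2*(j - 8)*(j + 7) = 6*j^2 - 4*j - 112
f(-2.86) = 257.17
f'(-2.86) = -51.48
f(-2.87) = 257.69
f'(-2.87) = -51.10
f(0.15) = -16.84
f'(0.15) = -112.46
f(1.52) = -167.84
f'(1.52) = -104.22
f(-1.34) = 141.68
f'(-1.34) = -95.87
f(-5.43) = 228.98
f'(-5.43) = 86.63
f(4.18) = -357.04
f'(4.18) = -23.89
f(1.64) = -180.24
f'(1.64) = -102.42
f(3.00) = -300.00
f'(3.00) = -70.00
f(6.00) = -312.00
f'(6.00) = 80.00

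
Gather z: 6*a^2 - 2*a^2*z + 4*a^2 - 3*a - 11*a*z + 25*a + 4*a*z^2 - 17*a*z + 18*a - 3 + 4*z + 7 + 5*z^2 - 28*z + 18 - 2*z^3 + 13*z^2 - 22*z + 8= 10*a^2 + 40*a - 2*z^3 + z^2*(4*a + 18) + z*(-2*a^2 - 28*a - 46) + 30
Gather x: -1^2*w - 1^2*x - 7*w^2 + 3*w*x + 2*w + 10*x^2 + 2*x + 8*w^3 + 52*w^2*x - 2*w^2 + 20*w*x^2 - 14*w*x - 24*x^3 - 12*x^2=8*w^3 - 9*w^2 + w - 24*x^3 + x^2*(20*w - 2) + x*(52*w^2 - 11*w + 1)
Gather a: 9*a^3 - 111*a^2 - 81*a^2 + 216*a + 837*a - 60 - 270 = 9*a^3 - 192*a^2 + 1053*a - 330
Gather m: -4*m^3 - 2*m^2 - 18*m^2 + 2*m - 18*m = -4*m^3 - 20*m^2 - 16*m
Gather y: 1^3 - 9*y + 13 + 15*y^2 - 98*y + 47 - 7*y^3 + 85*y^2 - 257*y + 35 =-7*y^3 + 100*y^2 - 364*y + 96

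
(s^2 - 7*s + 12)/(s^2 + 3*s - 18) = (s - 4)/(s + 6)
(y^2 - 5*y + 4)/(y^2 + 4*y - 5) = (y - 4)/(y + 5)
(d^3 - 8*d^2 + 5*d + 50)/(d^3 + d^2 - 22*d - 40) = (d - 5)/(d + 4)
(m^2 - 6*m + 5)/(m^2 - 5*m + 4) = (m - 5)/(m - 4)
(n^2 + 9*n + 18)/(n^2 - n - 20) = (n^2 + 9*n + 18)/(n^2 - n - 20)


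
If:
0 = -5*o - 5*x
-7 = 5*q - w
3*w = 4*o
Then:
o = -x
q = -4*x/15 - 7/5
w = -4*x/3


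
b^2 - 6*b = b*(b - 6)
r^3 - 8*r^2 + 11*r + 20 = (r - 5)*(r - 4)*(r + 1)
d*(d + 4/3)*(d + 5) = d^3 + 19*d^2/3 + 20*d/3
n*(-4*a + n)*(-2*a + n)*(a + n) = 8*a^3*n + 2*a^2*n^2 - 5*a*n^3 + n^4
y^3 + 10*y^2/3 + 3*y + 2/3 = (y + 1/3)*(y + 1)*(y + 2)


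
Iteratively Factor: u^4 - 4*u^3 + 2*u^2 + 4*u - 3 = (u - 3)*(u^3 - u^2 - u + 1) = (u - 3)*(u + 1)*(u^2 - 2*u + 1) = (u - 3)*(u - 1)*(u + 1)*(u - 1)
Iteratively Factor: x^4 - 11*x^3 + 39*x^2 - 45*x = (x - 3)*(x^3 - 8*x^2 + 15*x) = x*(x - 3)*(x^2 - 8*x + 15) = x*(x - 3)^2*(x - 5)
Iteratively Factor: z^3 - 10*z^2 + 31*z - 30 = (z - 5)*(z^2 - 5*z + 6) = (z - 5)*(z - 3)*(z - 2)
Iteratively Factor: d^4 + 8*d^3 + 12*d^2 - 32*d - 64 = (d + 4)*(d^3 + 4*d^2 - 4*d - 16) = (d - 2)*(d + 4)*(d^2 + 6*d + 8) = (d - 2)*(d + 4)^2*(d + 2)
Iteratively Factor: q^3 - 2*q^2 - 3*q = (q + 1)*(q^2 - 3*q) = (q - 3)*(q + 1)*(q)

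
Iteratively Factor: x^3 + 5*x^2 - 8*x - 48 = (x + 4)*(x^2 + x - 12) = (x - 3)*(x + 4)*(x + 4)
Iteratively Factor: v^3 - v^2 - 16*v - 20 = (v - 5)*(v^2 + 4*v + 4) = (v - 5)*(v + 2)*(v + 2)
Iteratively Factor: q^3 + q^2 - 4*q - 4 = (q + 1)*(q^2 - 4) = (q - 2)*(q + 1)*(q + 2)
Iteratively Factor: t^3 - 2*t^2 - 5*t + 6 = (t - 3)*(t^2 + t - 2) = (t - 3)*(t - 1)*(t + 2)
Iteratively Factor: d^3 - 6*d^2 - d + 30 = (d + 2)*(d^2 - 8*d + 15) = (d - 5)*(d + 2)*(d - 3)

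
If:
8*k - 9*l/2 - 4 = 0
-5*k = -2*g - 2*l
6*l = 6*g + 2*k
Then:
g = 8/3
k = 32/13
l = 136/39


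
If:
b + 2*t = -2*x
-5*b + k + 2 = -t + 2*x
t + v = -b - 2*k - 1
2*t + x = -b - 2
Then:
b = -2*v/23 - 14/23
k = 15/23 - 11*v/23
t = v/23 - 39/23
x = 2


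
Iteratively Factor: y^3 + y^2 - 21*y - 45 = (y - 5)*(y^2 + 6*y + 9) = (y - 5)*(y + 3)*(y + 3)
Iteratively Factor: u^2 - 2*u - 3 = (u - 3)*(u + 1)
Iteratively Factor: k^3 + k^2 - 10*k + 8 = (k - 2)*(k^2 + 3*k - 4) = (k - 2)*(k + 4)*(k - 1)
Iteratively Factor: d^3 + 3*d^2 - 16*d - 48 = (d + 4)*(d^2 - d - 12) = (d + 3)*(d + 4)*(d - 4)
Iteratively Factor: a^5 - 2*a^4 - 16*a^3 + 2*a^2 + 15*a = (a + 1)*(a^4 - 3*a^3 - 13*a^2 + 15*a) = a*(a + 1)*(a^3 - 3*a^2 - 13*a + 15) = a*(a - 1)*(a + 1)*(a^2 - 2*a - 15) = a*(a - 5)*(a - 1)*(a + 1)*(a + 3)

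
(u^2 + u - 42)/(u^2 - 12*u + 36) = (u + 7)/(u - 6)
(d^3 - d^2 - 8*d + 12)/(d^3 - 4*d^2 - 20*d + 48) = (d^2 + d - 6)/(d^2 - 2*d - 24)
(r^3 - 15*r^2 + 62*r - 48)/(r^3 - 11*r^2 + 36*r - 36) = (r^2 - 9*r + 8)/(r^2 - 5*r + 6)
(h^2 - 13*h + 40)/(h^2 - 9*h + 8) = (h - 5)/(h - 1)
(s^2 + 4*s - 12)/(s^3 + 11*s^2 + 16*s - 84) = 1/(s + 7)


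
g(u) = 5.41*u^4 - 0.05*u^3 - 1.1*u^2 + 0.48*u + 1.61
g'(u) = 21.64*u^3 - 0.15*u^2 - 2.2*u + 0.48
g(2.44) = 187.27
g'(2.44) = 308.58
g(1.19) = 11.39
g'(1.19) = 34.12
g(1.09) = 8.40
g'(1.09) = 25.93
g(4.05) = 1437.71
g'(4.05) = 1426.66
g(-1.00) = 5.49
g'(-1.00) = -19.11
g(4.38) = 1969.51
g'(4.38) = 1806.33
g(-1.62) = 35.42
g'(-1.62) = -88.35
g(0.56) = 2.06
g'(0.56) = 3.00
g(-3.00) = 429.83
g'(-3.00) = -578.55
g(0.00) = 1.61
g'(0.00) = 0.48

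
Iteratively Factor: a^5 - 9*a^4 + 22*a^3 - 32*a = (a)*(a^4 - 9*a^3 + 22*a^2 - 32) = a*(a - 2)*(a^3 - 7*a^2 + 8*a + 16) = a*(a - 4)*(a - 2)*(a^2 - 3*a - 4) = a*(a - 4)*(a - 2)*(a + 1)*(a - 4)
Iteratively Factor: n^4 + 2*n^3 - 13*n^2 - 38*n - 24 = (n + 2)*(n^3 - 13*n - 12) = (n + 2)*(n + 3)*(n^2 - 3*n - 4) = (n - 4)*(n + 2)*(n + 3)*(n + 1)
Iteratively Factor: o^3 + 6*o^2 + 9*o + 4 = (o + 4)*(o^2 + 2*o + 1) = (o + 1)*(o + 4)*(o + 1)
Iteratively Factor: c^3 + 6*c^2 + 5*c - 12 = (c + 3)*(c^2 + 3*c - 4) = (c + 3)*(c + 4)*(c - 1)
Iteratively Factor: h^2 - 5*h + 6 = (h - 2)*(h - 3)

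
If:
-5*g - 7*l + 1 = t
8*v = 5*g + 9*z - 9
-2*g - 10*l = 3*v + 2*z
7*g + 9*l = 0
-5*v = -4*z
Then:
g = 891/833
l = -99/119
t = 1229/833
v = 936/833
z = 1170/833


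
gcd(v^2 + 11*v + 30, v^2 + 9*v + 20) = v + 5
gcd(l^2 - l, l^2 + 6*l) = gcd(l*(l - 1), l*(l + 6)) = l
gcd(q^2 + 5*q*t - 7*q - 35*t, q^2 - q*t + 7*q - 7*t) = 1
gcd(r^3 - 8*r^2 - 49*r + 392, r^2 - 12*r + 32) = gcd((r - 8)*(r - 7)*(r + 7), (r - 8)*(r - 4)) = r - 8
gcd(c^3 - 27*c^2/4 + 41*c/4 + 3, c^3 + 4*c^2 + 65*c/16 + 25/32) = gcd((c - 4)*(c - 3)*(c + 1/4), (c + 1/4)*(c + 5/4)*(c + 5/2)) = c + 1/4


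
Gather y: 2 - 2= 0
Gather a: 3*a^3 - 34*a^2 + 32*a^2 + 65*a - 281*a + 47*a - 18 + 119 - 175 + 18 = 3*a^3 - 2*a^2 - 169*a - 56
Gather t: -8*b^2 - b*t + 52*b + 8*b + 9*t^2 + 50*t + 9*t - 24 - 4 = -8*b^2 + 60*b + 9*t^2 + t*(59 - b) - 28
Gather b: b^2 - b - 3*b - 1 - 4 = b^2 - 4*b - 5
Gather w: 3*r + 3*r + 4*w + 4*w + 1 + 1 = 6*r + 8*w + 2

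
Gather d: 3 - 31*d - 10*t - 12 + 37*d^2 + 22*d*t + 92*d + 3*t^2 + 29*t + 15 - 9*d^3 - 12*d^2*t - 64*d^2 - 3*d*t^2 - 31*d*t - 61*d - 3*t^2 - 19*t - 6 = -9*d^3 + d^2*(-12*t - 27) + d*(-3*t^2 - 9*t)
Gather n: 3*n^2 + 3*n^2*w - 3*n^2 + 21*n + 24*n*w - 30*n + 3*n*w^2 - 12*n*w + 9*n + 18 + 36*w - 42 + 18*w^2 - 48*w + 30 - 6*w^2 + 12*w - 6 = 3*n^2*w + n*(3*w^2 + 12*w) + 12*w^2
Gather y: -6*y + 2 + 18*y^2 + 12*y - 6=18*y^2 + 6*y - 4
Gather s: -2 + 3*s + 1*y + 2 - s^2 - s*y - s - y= -s^2 + s*(2 - y)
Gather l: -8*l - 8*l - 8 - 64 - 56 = -16*l - 128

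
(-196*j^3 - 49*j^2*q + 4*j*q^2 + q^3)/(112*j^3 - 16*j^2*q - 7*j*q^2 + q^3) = (7*j + q)/(-4*j + q)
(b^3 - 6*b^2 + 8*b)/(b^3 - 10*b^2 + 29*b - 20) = b*(b - 2)/(b^2 - 6*b + 5)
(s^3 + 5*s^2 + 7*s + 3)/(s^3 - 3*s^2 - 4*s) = (s^2 + 4*s + 3)/(s*(s - 4))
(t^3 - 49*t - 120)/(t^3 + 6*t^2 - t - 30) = (t - 8)/(t - 2)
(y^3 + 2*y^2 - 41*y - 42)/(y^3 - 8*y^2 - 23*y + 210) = (y^2 + 8*y + 7)/(y^2 - 2*y - 35)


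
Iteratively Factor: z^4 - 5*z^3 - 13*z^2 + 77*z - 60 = (z - 1)*(z^3 - 4*z^2 - 17*z + 60) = (z - 3)*(z - 1)*(z^2 - z - 20) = (z - 5)*(z - 3)*(z - 1)*(z + 4)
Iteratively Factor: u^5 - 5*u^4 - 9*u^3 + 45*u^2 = (u - 5)*(u^4 - 9*u^2) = u*(u - 5)*(u^3 - 9*u) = u*(u - 5)*(u - 3)*(u^2 + 3*u) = u*(u - 5)*(u - 3)*(u + 3)*(u)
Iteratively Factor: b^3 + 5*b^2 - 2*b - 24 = (b + 4)*(b^2 + b - 6) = (b + 3)*(b + 4)*(b - 2)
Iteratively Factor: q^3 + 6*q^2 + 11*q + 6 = (q + 2)*(q^2 + 4*q + 3) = (q + 1)*(q + 2)*(q + 3)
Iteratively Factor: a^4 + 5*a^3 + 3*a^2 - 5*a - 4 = (a + 1)*(a^3 + 4*a^2 - a - 4) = (a + 1)*(a + 4)*(a^2 - 1) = (a - 1)*(a + 1)*(a + 4)*(a + 1)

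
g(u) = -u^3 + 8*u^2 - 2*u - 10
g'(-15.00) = -917.00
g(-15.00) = 5195.00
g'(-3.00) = -77.00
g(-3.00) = 95.00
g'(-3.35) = -89.27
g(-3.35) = 124.08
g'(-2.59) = -63.56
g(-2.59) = 66.22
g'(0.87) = 9.65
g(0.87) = -6.34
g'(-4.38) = -129.63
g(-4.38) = 236.26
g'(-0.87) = -18.19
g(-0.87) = -1.55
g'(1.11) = 12.06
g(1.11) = -3.73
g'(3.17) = 18.57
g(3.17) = 32.20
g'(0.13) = 0.03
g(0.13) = -10.13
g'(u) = -3*u^2 + 16*u - 2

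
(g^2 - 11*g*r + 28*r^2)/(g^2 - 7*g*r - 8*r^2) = (-g^2 + 11*g*r - 28*r^2)/(-g^2 + 7*g*r + 8*r^2)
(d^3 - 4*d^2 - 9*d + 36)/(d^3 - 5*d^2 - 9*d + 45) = (d - 4)/(d - 5)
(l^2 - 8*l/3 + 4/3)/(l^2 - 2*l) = (l - 2/3)/l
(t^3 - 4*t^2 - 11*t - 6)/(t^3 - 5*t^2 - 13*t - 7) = (t - 6)/(t - 7)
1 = 1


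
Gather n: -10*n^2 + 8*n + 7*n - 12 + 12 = -10*n^2 + 15*n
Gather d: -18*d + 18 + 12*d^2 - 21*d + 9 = 12*d^2 - 39*d + 27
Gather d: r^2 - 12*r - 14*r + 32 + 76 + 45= r^2 - 26*r + 153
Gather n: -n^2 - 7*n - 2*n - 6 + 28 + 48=-n^2 - 9*n + 70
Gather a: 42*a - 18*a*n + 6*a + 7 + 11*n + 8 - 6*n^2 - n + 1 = a*(48 - 18*n) - 6*n^2 + 10*n + 16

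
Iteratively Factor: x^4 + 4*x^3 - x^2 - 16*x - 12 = (x + 2)*(x^3 + 2*x^2 - 5*x - 6) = (x + 1)*(x + 2)*(x^2 + x - 6) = (x - 2)*(x + 1)*(x + 2)*(x + 3)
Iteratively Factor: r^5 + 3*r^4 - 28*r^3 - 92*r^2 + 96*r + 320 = (r - 2)*(r^4 + 5*r^3 - 18*r^2 - 128*r - 160) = (r - 2)*(r + 4)*(r^3 + r^2 - 22*r - 40) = (r - 2)*(r + 2)*(r + 4)*(r^2 - r - 20) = (r - 5)*(r - 2)*(r + 2)*(r + 4)*(r + 4)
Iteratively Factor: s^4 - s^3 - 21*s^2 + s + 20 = (s + 1)*(s^3 - 2*s^2 - 19*s + 20) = (s - 1)*(s + 1)*(s^2 - s - 20) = (s - 1)*(s + 1)*(s + 4)*(s - 5)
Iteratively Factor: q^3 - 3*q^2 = (q - 3)*(q^2) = q*(q - 3)*(q)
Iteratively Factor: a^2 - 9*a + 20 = (a - 5)*(a - 4)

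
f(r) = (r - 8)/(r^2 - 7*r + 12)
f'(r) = (7 - 2*r)*(r - 8)/(r^2 - 7*r + 12)^2 + 1/(r^2 - 7*r + 12) = (r^2 - 7*r - (r - 8)*(2*r - 7) + 12)/(r^2 - 7*r + 12)^2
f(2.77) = -18.49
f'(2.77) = -91.87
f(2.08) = -3.35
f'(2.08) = -4.82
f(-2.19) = -0.32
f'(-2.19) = -0.08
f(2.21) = -4.09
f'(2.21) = -6.76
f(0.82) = -1.04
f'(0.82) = -0.66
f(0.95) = -1.13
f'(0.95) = -0.76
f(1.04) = -1.20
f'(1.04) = -0.85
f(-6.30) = -0.15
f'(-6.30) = -0.02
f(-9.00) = -0.11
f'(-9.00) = -0.01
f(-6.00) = -0.16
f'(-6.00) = -0.02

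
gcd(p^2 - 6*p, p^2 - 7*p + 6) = p - 6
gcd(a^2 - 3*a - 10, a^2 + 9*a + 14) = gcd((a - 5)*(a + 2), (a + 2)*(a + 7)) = a + 2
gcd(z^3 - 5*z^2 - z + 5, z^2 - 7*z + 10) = z - 5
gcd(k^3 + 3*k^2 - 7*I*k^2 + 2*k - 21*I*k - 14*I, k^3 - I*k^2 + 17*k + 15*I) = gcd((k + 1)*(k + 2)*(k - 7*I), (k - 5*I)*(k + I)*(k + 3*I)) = 1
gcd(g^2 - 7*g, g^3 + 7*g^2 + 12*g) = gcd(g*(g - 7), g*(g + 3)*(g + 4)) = g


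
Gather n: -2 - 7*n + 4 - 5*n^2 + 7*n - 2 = -5*n^2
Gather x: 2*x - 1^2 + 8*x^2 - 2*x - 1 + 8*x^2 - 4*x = 16*x^2 - 4*x - 2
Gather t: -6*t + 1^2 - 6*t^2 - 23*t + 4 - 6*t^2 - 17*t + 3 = -12*t^2 - 46*t + 8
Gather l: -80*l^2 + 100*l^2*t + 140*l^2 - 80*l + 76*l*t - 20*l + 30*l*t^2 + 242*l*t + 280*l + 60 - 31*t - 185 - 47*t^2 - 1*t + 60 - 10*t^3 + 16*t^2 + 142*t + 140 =l^2*(100*t + 60) + l*(30*t^2 + 318*t + 180) - 10*t^3 - 31*t^2 + 110*t + 75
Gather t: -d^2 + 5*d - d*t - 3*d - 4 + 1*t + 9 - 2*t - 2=-d^2 + 2*d + t*(-d - 1) + 3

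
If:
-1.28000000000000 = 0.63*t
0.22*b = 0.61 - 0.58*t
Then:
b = 8.13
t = -2.03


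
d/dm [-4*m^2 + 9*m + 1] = 9 - 8*m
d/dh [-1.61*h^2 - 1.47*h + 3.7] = -3.22*h - 1.47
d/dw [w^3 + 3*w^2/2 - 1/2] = 3*w*(w + 1)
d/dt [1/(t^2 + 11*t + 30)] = (-2*t - 11)/(t^2 + 11*t + 30)^2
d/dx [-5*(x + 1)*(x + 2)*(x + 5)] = -15*x^2 - 80*x - 85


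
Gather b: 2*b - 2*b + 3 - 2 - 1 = 0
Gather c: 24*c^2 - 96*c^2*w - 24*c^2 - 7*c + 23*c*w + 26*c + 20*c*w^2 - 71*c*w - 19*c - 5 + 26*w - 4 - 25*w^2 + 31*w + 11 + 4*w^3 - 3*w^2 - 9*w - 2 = -96*c^2*w + c*(20*w^2 - 48*w) + 4*w^3 - 28*w^2 + 48*w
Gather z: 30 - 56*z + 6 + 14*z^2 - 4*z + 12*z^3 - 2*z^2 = 12*z^3 + 12*z^2 - 60*z + 36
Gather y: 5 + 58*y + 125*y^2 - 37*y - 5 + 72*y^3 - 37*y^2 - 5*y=72*y^3 + 88*y^2 + 16*y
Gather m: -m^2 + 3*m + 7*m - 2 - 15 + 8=-m^2 + 10*m - 9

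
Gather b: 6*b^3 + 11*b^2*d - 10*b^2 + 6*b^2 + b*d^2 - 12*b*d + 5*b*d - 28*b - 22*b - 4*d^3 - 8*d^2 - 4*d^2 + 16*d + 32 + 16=6*b^3 + b^2*(11*d - 4) + b*(d^2 - 7*d - 50) - 4*d^3 - 12*d^2 + 16*d + 48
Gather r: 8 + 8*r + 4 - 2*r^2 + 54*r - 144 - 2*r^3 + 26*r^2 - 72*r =-2*r^3 + 24*r^2 - 10*r - 132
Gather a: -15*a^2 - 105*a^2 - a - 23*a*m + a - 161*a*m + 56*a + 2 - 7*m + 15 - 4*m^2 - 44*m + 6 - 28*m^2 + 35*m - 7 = -120*a^2 + a*(56 - 184*m) - 32*m^2 - 16*m + 16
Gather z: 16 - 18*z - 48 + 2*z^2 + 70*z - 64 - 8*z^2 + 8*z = -6*z^2 + 60*z - 96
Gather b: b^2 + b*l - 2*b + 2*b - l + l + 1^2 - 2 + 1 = b^2 + b*l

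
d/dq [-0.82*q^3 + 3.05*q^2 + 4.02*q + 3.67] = -2.46*q^2 + 6.1*q + 4.02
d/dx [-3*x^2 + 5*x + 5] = 5 - 6*x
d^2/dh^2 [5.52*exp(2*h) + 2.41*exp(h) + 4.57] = (22.08*exp(h) + 2.41)*exp(h)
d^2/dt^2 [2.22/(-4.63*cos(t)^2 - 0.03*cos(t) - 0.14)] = (190.359672*(1 - cos(t)^2)^2 + 0.925074*cos(t)^3 + 89.425818*cos(t)^2 - 1.859472*cos(t) - 187.48566)/(4.63*cos(t)^2 + 0.03*cos(t) + 0.14)^3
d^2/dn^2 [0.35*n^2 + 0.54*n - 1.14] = 0.700000000000000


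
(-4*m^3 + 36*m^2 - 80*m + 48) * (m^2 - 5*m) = -4*m^5 + 56*m^4 - 260*m^3 + 448*m^2 - 240*m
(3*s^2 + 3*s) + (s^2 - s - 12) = 4*s^2 + 2*s - 12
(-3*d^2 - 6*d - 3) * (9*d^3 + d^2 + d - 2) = -27*d^5 - 57*d^4 - 36*d^3 - 3*d^2 + 9*d + 6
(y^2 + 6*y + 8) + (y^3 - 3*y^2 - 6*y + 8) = y^3 - 2*y^2 + 16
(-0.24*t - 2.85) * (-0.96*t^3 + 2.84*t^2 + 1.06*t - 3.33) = 0.2304*t^4 + 2.0544*t^3 - 8.3484*t^2 - 2.2218*t + 9.4905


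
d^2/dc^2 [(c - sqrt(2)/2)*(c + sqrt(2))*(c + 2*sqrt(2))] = 6*c + 5*sqrt(2)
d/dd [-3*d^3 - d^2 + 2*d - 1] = -9*d^2 - 2*d + 2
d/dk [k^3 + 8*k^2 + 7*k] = 3*k^2 + 16*k + 7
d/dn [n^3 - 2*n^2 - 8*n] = 3*n^2 - 4*n - 8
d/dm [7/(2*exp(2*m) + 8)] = -7*exp(2*m)/(exp(2*m) + 4)^2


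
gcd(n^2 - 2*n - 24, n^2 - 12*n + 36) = n - 6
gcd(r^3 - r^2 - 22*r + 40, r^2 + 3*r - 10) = r^2 + 3*r - 10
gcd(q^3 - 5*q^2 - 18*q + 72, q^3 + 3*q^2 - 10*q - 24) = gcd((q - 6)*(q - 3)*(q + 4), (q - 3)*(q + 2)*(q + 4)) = q^2 + q - 12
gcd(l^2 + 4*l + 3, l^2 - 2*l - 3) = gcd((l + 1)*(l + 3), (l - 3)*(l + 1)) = l + 1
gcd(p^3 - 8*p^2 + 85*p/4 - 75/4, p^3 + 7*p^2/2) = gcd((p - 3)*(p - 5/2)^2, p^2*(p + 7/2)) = 1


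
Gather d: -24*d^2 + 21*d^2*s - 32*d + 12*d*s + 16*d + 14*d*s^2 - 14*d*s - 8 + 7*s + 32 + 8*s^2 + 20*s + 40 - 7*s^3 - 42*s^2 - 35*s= d^2*(21*s - 24) + d*(14*s^2 - 2*s - 16) - 7*s^3 - 34*s^2 - 8*s + 64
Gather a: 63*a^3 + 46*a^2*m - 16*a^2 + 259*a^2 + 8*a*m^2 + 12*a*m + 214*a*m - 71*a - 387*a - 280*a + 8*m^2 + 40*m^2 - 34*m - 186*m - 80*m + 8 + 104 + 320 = 63*a^3 + a^2*(46*m + 243) + a*(8*m^2 + 226*m - 738) + 48*m^2 - 300*m + 432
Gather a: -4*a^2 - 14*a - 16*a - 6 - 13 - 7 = -4*a^2 - 30*a - 26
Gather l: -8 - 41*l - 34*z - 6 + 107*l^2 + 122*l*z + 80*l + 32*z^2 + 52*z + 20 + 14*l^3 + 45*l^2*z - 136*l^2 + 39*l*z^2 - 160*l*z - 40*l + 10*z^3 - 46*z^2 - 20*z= 14*l^3 + l^2*(45*z - 29) + l*(39*z^2 - 38*z - 1) + 10*z^3 - 14*z^2 - 2*z + 6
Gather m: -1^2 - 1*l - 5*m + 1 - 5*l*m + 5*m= -5*l*m - l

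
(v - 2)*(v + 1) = v^2 - v - 2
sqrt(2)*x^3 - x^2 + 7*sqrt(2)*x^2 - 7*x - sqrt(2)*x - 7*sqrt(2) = (x + 7)*(x - sqrt(2))*(sqrt(2)*x + 1)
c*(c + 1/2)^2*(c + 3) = c^4 + 4*c^3 + 13*c^2/4 + 3*c/4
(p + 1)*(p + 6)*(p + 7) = p^3 + 14*p^2 + 55*p + 42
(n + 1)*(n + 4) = n^2 + 5*n + 4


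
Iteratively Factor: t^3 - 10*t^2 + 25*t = (t - 5)*(t^2 - 5*t) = (t - 5)^2*(t)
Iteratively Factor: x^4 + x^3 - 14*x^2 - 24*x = (x - 4)*(x^3 + 5*x^2 + 6*x) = (x - 4)*(x + 3)*(x^2 + 2*x) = (x - 4)*(x + 2)*(x + 3)*(x)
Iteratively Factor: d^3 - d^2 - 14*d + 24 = (d + 4)*(d^2 - 5*d + 6) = (d - 3)*(d + 4)*(d - 2)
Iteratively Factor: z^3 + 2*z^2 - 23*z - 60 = (z + 3)*(z^2 - z - 20) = (z + 3)*(z + 4)*(z - 5)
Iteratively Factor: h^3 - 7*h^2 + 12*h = (h - 3)*(h^2 - 4*h) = h*(h - 3)*(h - 4)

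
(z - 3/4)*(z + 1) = z^2 + z/4 - 3/4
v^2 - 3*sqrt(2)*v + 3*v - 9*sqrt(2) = (v + 3)*(v - 3*sqrt(2))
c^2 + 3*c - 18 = (c - 3)*(c + 6)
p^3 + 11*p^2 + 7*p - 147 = (p - 3)*(p + 7)^2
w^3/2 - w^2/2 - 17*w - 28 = (w/2 + 1)*(w - 7)*(w + 4)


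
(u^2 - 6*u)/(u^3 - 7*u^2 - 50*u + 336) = u/(u^2 - u - 56)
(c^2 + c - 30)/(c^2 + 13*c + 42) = (c - 5)/(c + 7)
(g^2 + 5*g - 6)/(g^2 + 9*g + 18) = (g - 1)/(g + 3)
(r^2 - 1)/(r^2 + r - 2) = (r + 1)/(r + 2)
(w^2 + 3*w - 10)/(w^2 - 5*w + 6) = (w + 5)/(w - 3)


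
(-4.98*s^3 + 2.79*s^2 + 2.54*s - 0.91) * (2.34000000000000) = -11.6532*s^3 + 6.5286*s^2 + 5.9436*s - 2.1294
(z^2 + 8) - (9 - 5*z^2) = 6*z^2 - 1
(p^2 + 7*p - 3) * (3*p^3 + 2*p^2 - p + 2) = 3*p^5 + 23*p^4 + 4*p^3 - 11*p^2 + 17*p - 6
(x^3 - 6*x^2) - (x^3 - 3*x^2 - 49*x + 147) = -3*x^2 + 49*x - 147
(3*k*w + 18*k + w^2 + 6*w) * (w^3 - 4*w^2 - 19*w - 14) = 3*k*w^4 + 6*k*w^3 - 129*k*w^2 - 384*k*w - 252*k + w^5 + 2*w^4 - 43*w^3 - 128*w^2 - 84*w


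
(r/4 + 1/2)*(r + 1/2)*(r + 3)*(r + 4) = r^4/4 + 19*r^3/8 + 61*r^2/8 + 37*r/4 + 3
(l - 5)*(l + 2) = l^2 - 3*l - 10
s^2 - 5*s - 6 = (s - 6)*(s + 1)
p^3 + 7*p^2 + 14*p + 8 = (p + 1)*(p + 2)*(p + 4)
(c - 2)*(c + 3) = c^2 + c - 6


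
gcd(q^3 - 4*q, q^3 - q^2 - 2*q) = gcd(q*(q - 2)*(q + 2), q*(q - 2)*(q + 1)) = q^2 - 2*q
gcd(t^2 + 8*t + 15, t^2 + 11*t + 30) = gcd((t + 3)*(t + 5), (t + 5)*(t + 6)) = t + 5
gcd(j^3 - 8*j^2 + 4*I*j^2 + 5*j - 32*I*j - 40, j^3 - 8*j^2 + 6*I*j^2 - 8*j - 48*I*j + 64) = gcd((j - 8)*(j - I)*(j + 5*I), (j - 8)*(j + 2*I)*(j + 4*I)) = j - 8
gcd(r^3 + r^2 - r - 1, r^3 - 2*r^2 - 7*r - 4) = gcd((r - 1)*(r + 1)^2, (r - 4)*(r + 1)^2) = r^2 + 2*r + 1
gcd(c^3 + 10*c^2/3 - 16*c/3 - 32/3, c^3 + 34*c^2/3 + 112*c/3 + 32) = c^2 + 16*c/3 + 16/3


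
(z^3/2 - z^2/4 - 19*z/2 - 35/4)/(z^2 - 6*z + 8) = (2*z^3 - z^2 - 38*z - 35)/(4*(z^2 - 6*z + 8))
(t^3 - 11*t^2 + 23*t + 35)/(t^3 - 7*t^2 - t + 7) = (t - 5)/(t - 1)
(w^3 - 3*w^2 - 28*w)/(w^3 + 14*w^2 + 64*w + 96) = w*(w - 7)/(w^2 + 10*w + 24)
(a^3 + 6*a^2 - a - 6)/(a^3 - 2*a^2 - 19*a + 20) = (a^2 + 7*a + 6)/(a^2 - a - 20)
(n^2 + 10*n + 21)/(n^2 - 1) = (n^2 + 10*n + 21)/(n^2 - 1)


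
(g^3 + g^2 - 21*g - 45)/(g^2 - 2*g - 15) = g + 3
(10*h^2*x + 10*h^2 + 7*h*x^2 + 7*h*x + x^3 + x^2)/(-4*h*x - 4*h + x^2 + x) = (10*h^2 + 7*h*x + x^2)/(-4*h + x)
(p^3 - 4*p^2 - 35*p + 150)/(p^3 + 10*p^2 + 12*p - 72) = (p^2 - 10*p + 25)/(p^2 + 4*p - 12)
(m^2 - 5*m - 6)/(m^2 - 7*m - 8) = (m - 6)/(m - 8)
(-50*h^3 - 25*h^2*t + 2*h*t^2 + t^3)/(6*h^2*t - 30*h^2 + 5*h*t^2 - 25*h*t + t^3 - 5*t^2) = (-25*h^2 + t^2)/(3*h*t - 15*h + t^2 - 5*t)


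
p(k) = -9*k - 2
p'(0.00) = -9.00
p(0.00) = -2.00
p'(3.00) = -9.00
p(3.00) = -29.00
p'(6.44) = -9.00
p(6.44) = -59.96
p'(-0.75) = -9.00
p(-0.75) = 4.75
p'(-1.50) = -9.00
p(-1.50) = 11.50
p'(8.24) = -9.00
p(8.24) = -76.16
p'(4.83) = -9.00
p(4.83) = -45.47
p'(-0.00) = -9.00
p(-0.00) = -2.00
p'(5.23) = -9.00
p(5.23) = -49.07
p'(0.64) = -9.00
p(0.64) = -7.76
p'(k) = -9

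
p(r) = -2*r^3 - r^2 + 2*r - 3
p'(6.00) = -226.00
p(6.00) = -459.00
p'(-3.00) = -46.00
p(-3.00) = 36.00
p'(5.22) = -171.93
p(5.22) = -304.28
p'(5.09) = -163.63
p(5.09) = -282.47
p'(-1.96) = -17.13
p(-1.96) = 4.30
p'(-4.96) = -135.69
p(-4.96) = 206.53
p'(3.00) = -58.00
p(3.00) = -60.00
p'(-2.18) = -22.15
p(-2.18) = 8.61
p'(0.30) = 0.86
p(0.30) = -2.54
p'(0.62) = -1.55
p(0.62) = -2.62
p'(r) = -6*r^2 - 2*r + 2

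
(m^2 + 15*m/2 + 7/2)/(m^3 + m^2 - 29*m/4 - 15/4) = 2*(m + 7)/(2*m^2 + m - 15)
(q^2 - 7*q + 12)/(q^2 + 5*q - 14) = (q^2 - 7*q + 12)/(q^2 + 5*q - 14)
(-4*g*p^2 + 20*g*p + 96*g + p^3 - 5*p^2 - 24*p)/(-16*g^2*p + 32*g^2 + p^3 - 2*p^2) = (p^2 - 5*p - 24)/(4*g*p - 8*g + p^2 - 2*p)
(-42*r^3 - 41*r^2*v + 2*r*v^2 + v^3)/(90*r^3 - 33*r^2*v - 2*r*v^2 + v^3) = (-42*r^3 - 41*r^2*v + 2*r*v^2 + v^3)/(90*r^3 - 33*r^2*v - 2*r*v^2 + v^3)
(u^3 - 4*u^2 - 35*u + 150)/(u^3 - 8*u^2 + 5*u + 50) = (u + 6)/(u + 2)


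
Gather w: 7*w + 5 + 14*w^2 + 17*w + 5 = 14*w^2 + 24*w + 10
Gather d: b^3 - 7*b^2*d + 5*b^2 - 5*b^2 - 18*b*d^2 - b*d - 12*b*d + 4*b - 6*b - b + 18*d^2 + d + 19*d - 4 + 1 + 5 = b^3 - 3*b + d^2*(18 - 18*b) + d*(-7*b^2 - 13*b + 20) + 2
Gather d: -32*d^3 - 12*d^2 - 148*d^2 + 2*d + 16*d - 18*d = -32*d^3 - 160*d^2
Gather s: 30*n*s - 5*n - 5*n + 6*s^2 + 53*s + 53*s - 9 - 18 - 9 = -10*n + 6*s^2 + s*(30*n + 106) - 36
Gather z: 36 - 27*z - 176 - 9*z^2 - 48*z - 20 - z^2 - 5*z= -10*z^2 - 80*z - 160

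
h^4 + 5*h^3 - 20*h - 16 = (h - 2)*(h + 1)*(h + 2)*(h + 4)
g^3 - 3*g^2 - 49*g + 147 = (g - 7)*(g - 3)*(g + 7)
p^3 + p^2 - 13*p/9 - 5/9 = (p - 1)*(p + 1/3)*(p + 5/3)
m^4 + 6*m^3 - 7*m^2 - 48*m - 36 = (m - 3)*(m + 1)*(m + 2)*(m + 6)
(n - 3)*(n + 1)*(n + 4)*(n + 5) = n^4 + 7*n^3 - n^2 - 67*n - 60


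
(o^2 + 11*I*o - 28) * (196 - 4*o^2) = -4*o^4 - 44*I*o^3 + 308*o^2 + 2156*I*o - 5488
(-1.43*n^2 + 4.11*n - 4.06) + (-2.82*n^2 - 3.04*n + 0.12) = -4.25*n^2 + 1.07*n - 3.94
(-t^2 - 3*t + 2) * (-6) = 6*t^2 + 18*t - 12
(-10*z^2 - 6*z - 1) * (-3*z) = 30*z^3 + 18*z^2 + 3*z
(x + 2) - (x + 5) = -3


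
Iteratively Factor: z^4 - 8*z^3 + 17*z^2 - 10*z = (z)*(z^3 - 8*z^2 + 17*z - 10) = z*(z - 5)*(z^2 - 3*z + 2) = z*(z - 5)*(z - 2)*(z - 1)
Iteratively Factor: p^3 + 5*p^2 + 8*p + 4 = (p + 2)*(p^2 + 3*p + 2) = (p + 1)*(p + 2)*(p + 2)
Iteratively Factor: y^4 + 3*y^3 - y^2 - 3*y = (y + 1)*(y^3 + 2*y^2 - 3*y) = (y - 1)*(y + 1)*(y^2 + 3*y) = y*(y - 1)*(y + 1)*(y + 3)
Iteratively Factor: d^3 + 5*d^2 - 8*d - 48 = (d + 4)*(d^2 + d - 12) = (d - 3)*(d + 4)*(d + 4)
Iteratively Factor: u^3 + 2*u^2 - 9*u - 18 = (u + 2)*(u^2 - 9) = (u - 3)*(u + 2)*(u + 3)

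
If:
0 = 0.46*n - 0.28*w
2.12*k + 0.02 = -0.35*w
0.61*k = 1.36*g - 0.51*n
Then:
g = 0.154211202528591*w - 0.00423140954495006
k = -0.165094339622642*w - 0.00943396226415094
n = 0.608695652173913*w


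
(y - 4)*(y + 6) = y^2 + 2*y - 24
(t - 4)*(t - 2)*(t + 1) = t^3 - 5*t^2 + 2*t + 8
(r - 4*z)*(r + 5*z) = r^2 + r*z - 20*z^2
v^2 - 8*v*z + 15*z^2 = (v - 5*z)*(v - 3*z)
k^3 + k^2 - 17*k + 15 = (k - 3)*(k - 1)*(k + 5)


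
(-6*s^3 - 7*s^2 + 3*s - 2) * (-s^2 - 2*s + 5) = 6*s^5 + 19*s^4 - 19*s^3 - 39*s^2 + 19*s - 10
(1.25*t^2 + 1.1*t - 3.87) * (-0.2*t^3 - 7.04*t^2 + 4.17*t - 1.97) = -0.25*t^5 - 9.02*t^4 - 1.7575*t^3 + 29.3693*t^2 - 18.3049*t + 7.6239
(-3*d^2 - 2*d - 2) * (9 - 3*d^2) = 9*d^4 + 6*d^3 - 21*d^2 - 18*d - 18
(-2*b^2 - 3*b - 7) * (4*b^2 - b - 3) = -8*b^4 - 10*b^3 - 19*b^2 + 16*b + 21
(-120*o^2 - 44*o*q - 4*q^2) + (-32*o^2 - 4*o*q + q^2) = -152*o^2 - 48*o*q - 3*q^2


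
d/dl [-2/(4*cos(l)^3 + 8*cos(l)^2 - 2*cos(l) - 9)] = 4*(-6*cos(l)^2 - 8*cos(l) + 1)*sin(l)/(cos(l) + 4*cos(2*l) + cos(3*l) - 5)^2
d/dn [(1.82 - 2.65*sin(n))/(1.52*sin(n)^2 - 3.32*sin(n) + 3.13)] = (4.028*sin(n)^2 - 5.5328*sin(n) - 2.2521)*cos(n)/(2.3104*sin(n)^4 - 10.0928*sin(n)^3 + 20.5376*sin(n)^2 - 20.7832*sin(n) + 9.7969)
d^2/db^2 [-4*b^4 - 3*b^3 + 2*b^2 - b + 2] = -48*b^2 - 18*b + 4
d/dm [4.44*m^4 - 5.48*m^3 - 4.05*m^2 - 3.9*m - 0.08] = 17.76*m^3 - 16.44*m^2 - 8.1*m - 3.9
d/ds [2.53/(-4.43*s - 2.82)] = 11.2079/(4.43*s + 2.82)^2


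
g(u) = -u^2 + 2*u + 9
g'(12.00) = -22.00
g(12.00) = -111.00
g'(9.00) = -16.00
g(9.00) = -54.00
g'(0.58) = 0.84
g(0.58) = 9.82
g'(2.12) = -2.24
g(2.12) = 8.75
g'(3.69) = -5.38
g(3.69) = 2.76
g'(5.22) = -8.44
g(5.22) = -7.81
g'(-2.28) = 6.56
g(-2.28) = -0.76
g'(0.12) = 1.76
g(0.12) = 9.23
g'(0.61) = 0.78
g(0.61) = 9.85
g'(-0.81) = 3.62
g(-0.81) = 6.72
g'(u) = 2 - 2*u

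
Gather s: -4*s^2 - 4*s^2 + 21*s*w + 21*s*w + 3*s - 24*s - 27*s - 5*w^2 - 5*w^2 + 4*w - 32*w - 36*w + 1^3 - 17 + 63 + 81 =-8*s^2 + s*(42*w - 48) - 10*w^2 - 64*w + 128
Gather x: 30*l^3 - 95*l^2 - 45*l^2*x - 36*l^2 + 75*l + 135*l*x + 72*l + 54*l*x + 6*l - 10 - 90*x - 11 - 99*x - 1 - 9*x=30*l^3 - 131*l^2 + 153*l + x*(-45*l^2 + 189*l - 198) - 22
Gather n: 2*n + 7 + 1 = 2*n + 8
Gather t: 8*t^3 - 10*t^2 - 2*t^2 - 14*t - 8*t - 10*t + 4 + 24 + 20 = 8*t^3 - 12*t^2 - 32*t + 48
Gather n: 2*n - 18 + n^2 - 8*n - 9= n^2 - 6*n - 27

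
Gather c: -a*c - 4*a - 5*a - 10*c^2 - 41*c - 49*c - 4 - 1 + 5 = -9*a - 10*c^2 + c*(-a - 90)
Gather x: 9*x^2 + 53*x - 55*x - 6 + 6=9*x^2 - 2*x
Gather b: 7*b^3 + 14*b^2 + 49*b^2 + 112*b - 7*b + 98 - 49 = 7*b^3 + 63*b^2 + 105*b + 49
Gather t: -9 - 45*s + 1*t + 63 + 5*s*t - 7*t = -45*s + t*(5*s - 6) + 54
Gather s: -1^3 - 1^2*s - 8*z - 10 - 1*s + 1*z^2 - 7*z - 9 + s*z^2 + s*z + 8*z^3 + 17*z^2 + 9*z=s*(z^2 + z - 2) + 8*z^3 + 18*z^2 - 6*z - 20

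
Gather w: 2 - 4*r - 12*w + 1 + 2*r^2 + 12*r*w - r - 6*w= 2*r^2 - 5*r + w*(12*r - 18) + 3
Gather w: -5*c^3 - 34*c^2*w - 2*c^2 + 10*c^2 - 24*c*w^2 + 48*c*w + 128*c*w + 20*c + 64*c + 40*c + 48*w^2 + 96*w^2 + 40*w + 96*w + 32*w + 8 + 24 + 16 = -5*c^3 + 8*c^2 + 124*c + w^2*(144 - 24*c) + w*(-34*c^2 + 176*c + 168) + 48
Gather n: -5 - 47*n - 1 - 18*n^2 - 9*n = -18*n^2 - 56*n - 6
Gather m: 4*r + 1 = 4*r + 1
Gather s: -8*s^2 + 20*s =-8*s^2 + 20*s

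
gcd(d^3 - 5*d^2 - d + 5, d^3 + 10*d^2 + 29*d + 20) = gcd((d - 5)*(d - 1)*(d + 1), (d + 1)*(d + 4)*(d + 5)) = d + 1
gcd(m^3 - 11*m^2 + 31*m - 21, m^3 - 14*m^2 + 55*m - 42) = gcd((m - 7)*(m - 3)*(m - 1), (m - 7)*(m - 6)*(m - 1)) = m^2 - 8*m + 7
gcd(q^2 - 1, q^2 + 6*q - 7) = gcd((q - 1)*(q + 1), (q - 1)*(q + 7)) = q - 1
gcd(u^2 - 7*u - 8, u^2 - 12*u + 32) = u - 8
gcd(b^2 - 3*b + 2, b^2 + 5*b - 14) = b - 2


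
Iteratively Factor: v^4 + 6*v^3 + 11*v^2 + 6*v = (v + 3)*(v^3 + 3*v^2 + 2*v) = (v + 2)*(v + 3)*(v^2 + v) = (v + 1)*(v + 2)*(v + 3)*(v)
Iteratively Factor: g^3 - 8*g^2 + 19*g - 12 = (g - 1)*(g^2 - 7*g + 12) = (g - 4)*(g - 1)*(g - 3)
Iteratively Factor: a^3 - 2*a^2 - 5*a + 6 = (a + 2)*(a^2 - 4*a + 3) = (a - 1)*(a + 2)*(a - 3)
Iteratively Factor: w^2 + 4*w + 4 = (w + 2)*(w + 2)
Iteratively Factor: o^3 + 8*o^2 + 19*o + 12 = (o + 4)*(o^2 + 4*o + 3) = (o + 3)*(o + 4)*(o + 1)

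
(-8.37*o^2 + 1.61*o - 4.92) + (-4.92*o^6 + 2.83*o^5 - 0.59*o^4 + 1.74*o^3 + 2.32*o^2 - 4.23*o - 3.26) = -4.92*o^6 + 2.83*o^5 - 0.59*o^4 + 1.74*o^3 - 6.05*o^2 - 2.62*o - 8.18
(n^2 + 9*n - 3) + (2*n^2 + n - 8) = 3*n^2 + 10*n - 11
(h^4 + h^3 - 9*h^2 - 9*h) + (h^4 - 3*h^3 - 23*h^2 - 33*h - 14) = 2*h^4 - 2*h^3 - 32*h^2 - 42*h - 14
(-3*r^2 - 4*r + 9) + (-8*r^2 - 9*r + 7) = -11*r^2 - 13*r + 16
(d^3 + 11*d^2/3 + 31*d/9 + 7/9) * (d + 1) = d^4 + 14*d^3/3 + 64*d^2/9 + 38*d/9 + 7/9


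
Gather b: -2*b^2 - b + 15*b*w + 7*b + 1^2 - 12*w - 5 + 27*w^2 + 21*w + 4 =-2*b^2 + b*(15*w + 6) + 27*w^2 + 9*w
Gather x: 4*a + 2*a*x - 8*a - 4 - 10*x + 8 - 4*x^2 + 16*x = -4*a - 4*x^2 + x*(2*a + 6) + 4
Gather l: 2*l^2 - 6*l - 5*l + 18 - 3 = 2*l^2 - 11*l + 15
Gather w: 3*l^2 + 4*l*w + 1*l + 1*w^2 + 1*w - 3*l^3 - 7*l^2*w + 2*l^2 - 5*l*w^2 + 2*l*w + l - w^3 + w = -3*l^3 + 5*l^2 + 2*l - w^3 + w^2*(1 - 5*l) + w*(-7*l^2 + 6*l + 2)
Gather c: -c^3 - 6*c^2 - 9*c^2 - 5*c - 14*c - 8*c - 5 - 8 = -c^3 - 15*c^2 - 27*c - 13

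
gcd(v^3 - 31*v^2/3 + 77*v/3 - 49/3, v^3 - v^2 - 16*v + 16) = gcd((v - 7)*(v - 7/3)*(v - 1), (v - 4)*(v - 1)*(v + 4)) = v - 1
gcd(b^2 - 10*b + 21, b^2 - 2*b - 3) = b - 3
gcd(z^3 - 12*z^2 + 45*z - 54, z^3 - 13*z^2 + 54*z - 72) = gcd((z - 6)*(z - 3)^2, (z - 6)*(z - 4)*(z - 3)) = z^2 - 9*z + 18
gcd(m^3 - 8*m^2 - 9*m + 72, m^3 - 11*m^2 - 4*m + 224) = m - 8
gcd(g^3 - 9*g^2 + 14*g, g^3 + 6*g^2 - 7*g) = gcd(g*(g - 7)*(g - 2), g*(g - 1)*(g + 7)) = g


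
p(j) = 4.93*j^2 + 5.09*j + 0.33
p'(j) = 9.86*j + 5.09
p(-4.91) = 94.19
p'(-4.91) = -43.32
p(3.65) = 84.59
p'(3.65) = 41.08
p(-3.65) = 47.43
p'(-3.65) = -30.90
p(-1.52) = 3.98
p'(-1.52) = -9.90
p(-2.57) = 19.81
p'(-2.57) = -20.25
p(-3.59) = 45.60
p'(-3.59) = -30.31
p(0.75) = 6.92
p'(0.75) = 12.48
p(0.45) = 3.62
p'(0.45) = 9.53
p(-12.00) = 649.17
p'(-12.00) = -113.23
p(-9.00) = 353.85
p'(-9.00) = -83.65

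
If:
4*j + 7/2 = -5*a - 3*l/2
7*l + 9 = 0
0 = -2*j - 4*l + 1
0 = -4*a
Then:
No Solution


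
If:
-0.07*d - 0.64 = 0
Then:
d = -9.14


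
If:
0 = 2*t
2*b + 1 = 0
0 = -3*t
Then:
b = -1/2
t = 0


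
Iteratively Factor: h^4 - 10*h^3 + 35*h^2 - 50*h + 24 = (h - 1)*(h^3 - 9*h^2 + 26*h - 24) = (h - 4)*(h - 1)*(h^2 - 5*h + 6) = (h - 4)*(h - 3)*(h - 1)*(h - 2)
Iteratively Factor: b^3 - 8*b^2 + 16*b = (b)*(b^2 - 8*b + 16) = b*(b - 4)*(b - 4)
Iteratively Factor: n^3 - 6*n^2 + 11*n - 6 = (n - 2)*(n^2 - 4*n + 3) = (n - 3)*(n - 2)*(n - 1)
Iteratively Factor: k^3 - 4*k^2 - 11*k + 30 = (k + 3)*(k^2 - 7*k + 10) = (k - 2)*(k + 3)*(k - 5)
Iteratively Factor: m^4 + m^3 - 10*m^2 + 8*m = (m)*(m^3 + m^2 - 10*m + 8) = m*(m - 2)*(m^2 + 3*m - 4) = m*(m - 2)*(m + 4)*(m - 1)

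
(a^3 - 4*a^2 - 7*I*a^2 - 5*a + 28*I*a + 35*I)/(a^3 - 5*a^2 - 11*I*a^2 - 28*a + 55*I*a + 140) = (a + 1)/(a - 4*I)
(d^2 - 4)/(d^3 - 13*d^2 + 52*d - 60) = (d + 2)/(d^2 - 11*d + 30)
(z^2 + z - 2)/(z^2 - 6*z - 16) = (z - 1)/(z - 8)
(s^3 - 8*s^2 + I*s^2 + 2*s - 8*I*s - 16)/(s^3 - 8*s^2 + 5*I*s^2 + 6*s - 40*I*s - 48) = (s + 2*I)/(s + 6*I)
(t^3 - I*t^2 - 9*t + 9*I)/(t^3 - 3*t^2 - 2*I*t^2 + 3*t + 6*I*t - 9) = (t^2 + t*(3 - I) - 3*I)/(t^2 - 2*I*t + 3)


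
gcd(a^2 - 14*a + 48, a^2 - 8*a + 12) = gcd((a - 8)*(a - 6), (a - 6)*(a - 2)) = a - 6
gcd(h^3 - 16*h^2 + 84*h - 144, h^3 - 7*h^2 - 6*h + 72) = h^2 - 10*h + 24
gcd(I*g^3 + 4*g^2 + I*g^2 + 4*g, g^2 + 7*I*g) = g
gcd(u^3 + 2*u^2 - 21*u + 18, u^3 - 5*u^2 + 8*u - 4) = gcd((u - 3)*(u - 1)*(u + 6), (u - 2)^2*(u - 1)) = u - 1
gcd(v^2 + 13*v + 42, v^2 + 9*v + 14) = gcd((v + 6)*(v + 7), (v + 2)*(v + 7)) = v + 7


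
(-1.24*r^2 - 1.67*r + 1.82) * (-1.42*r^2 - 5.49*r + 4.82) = 1.7608*r^4 + 9.179*r^3 + 0.607100000000001*r^2 - 18.0412*r + 8.7724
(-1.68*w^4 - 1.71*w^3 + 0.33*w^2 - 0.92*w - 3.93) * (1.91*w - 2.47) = -3.2088*w^5 + 0.883500000000001*w^4 + 4.854*w^3 - 2.5723*w^2 - 5.2339*w + 9.7071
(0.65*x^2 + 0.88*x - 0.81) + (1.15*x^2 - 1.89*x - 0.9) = 1.8*x^2 - 1.01*x - 1.71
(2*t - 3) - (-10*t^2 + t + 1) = 10*t^2 + t - 4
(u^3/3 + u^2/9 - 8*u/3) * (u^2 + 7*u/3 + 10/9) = u^5/3 + 8*u^4/9 - 55*u^3/27 - 494*u^2/81 - 80*u/27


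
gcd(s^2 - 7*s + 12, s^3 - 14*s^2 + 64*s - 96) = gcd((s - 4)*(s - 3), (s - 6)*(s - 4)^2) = s - 4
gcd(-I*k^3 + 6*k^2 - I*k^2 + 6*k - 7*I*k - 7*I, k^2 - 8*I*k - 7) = k - I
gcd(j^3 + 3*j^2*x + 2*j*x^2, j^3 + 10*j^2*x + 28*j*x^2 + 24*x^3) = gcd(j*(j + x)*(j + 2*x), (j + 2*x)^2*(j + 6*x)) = j + 2*x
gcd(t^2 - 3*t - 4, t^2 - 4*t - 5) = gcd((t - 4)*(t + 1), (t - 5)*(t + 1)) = t + 1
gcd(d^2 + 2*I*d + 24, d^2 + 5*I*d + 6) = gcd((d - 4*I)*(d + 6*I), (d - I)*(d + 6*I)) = d + 6*I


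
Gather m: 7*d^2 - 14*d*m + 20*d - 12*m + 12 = 7*d^2 + 20*d + m*(-14*d - 12) + 12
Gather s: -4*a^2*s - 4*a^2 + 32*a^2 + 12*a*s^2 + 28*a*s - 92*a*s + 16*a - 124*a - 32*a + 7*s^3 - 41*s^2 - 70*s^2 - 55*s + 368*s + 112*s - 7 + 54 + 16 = 28*a^2 - 140*a + 7*s^3 + s^2*(12*a - 111) + s*(-4*a^2 - 64*a + 425) + 63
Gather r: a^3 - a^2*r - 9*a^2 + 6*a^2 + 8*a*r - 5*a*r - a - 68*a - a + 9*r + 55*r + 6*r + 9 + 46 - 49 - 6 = a^3 - 3*a^2 - 70*a + r*(-a^2 + 3*a + 70)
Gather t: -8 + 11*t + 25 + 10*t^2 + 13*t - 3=10*t^2 + 24*t + 14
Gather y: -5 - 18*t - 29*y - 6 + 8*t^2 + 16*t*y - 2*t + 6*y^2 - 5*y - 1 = 8*t^2 - 20*t + 6*y^2 + y*(16*t - 34) - 12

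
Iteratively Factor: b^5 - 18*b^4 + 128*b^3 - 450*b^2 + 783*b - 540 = (b - 3)*(b^4 - 15*b^3 + 83*b^2 - 201*b + 180) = (b - 3)^2*(b^3 - 12*b^2 + 47*b - 60) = (b - 4)*(b - 3)^2*(b^2 - 8*b + 15) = (b - 4)*(b - 3)^3*(b - 5)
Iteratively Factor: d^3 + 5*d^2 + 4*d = (d + 4)*(d^2 + d) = d*(d + 4)*(d + 1)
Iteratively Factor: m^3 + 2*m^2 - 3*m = (m)*(m^2 + 2*m - 3) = m*(m - 1)*(m + 3)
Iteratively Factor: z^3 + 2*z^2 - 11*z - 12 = (z + 4)*(z^2 - 2*z - 3) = (z - 3)*(z + 4)*(z + 1)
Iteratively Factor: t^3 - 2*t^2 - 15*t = (t - 5)*(t^2 + 3*t) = (t - 5)*(t + 3)*(t)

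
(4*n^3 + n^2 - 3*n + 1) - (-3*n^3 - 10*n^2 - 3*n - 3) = 7*n^3 + 11*n^2 + 4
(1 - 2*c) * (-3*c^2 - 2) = 6*c^3 - 3*c^2 + 4*c - 2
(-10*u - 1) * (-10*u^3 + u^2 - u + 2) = 100*u^4 + 9*u^2 - 19*u - 2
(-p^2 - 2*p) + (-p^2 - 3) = -2*p^2 - 2*p - 3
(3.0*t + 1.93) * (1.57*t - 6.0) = 4.71*t^2 - 14.9699*t - 11.58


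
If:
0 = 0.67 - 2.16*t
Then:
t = 0.31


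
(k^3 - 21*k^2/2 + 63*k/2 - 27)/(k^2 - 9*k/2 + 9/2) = k - 6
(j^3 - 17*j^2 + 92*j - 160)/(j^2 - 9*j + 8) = (j^2 - 9*j + 20)/(j - 1)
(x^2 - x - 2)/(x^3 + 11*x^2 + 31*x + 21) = (x - 2)/(x^2 + 10*x + 21)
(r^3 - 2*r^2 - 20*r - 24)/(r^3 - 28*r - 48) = (r + 2)/(r + 4)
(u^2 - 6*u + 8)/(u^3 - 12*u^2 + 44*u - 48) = 1/(u - 6)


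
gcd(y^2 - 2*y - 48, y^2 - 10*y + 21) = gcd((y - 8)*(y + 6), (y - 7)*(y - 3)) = 1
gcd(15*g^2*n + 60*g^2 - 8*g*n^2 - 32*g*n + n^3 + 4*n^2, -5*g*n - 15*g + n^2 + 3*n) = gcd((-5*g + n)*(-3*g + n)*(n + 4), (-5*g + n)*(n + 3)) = 5*g - n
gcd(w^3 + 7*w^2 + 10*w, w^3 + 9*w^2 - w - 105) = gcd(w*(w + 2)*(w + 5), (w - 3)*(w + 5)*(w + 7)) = w + 5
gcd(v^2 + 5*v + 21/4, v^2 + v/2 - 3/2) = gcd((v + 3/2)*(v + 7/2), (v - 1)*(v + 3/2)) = v + 3/2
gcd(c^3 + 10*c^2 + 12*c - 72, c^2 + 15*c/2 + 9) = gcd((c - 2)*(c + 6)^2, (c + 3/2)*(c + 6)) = c + 6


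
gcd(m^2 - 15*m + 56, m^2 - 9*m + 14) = m - 7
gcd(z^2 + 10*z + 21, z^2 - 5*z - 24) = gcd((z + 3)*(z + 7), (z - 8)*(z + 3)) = z + 3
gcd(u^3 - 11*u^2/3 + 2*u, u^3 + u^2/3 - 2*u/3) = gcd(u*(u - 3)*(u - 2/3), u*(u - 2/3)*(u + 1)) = u^2 - 2*u/3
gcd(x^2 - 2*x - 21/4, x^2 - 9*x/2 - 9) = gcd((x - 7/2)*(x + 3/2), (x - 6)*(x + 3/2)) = x + 3/2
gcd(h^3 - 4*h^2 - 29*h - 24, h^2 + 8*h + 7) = h + 1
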